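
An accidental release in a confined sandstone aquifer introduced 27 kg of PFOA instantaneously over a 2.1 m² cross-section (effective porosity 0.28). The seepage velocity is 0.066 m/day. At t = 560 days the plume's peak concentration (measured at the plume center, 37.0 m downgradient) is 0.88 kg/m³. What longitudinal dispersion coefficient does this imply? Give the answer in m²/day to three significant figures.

At the plume center C_max = M/(n_e·A·√(4πDt)), so D = M²/(4πt·(n_e·A·C_max)²).
n_e·A·C_max = 0.28 × 2.1 × 0.88 = 0.5174 kg/m.
D = 27²/(4π × 560 × 0.5174²) = 0.387 m²/day.

0.387 m²/day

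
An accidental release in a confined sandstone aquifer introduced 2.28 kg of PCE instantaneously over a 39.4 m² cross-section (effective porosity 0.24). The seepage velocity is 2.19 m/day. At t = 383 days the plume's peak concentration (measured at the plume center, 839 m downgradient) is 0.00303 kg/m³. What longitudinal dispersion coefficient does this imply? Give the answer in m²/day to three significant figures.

At the plume center C_max = M/(n_e·A·√(4πDt)), so D = M²/(4πt·(n_e·A·C_max)²).
n_e·A·C_max = 0.24 × 39.4 × 0.00303 = 0.02865 kg/m.
D = 2.28²/(4π × 383 × 0.02865²) = 1.32 m²/day.

1.32 m²/day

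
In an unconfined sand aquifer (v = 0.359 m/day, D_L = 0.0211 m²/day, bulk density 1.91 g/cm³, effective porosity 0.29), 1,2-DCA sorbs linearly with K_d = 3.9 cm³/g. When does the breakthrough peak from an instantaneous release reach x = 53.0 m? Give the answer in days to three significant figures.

3940 days

Retardation factor R = 1 + ρ_b·K_d/n = 1 + 1.91 × 3.9/0.29 = 26.69.
Sorption retards both mechanisms: v_R = v/R = 0.01345 m/day, D_R = D/R = 0.0007906 m²/day.
Peak time from v_R²t² + 2D_R t − x² = 0: t = (√(D_R² + v_R²x²) − D_R)/v_R².
√(D_R² + v_R²x²) = √(0.0007906² + 0.01345² × 53.0²) = 0.7129; v_R² = 0.0001809.
t = (0.7129 − 0.0007906)/0.0001809 = 3940 days.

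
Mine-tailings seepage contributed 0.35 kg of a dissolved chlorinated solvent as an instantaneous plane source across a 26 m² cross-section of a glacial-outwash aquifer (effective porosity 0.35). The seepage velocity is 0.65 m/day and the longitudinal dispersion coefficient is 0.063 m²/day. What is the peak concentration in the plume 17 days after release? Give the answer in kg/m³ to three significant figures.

0.0105 kg/m³

The peak of an instantaneous 1D plume sits at x = vt; there the Gaussian factor is 1 and C_max = M/(n_e·A·√(4πDt)), where n_e·A is the pore area the mass is dissolved in.
√(4πDt) = √(4π × 0.063 × 17) = 3.669 m, so C_max = 0.35/(0.35 × 26 × 3.669) = 0.0105 kg/m³.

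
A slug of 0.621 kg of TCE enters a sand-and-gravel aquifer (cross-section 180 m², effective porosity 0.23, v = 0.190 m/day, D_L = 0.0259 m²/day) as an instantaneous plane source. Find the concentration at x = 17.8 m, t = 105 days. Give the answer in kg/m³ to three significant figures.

For an instantaneous plane source, C(x,t) = M/(n_e·A·√(4πDt)) · exp(−(x−vt)²/(4Dt)), with n_e·A the pore (flow) area.
Plume center vt = 0.190 × 105 = 19.95 m, so the well at 17.8 m is 2.15 m upgradient of the peak.
√(4πDt) = 5.846 m, giving peak height M/(n_e·A·√(4πDt)) = 0.621/(0.23 × 180 × 5.846) = 0.002566 kg/m³.
(x−vt)²/(4Dt) = (-2.15)²/(4 × 0.0259 × 105) = 0.4249; exp(−0.4249) = 0.6538.
C = 0.002566 × 0.6538 = 0.00168 kg/m³.

0.00168 kg/m³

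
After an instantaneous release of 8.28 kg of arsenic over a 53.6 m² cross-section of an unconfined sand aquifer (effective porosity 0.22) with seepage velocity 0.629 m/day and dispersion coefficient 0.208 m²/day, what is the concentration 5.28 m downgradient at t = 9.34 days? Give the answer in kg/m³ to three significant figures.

For an instantaneous plane source, C(x,t) = M/(n_e·A·√(4πDt)) · exp(−(x−vt)²/(4Dt)), with n_e·A the pore (flow) area.
Plume center vt = 0.629 × 9.34 = 5.87486 m, so the well at 5.28 m is 0.59486 m upgradient of the peak.
√(4πDt) = 4.941 m, giving peak height M/(n_e·A·√(4πDt)) = 8.28/(0.22 × 53.6 × 4.941) = 0.1421 kg/m³.
(x−vt)²/(4Dt) = (-0.59486)²/(4 × 0.208 × 9.34) = 0.04554; exp(−0.04554) = 0.9555.
C = 0.1421 × 0.9555 = 0.136 kg/m³.

0.136 kg/m³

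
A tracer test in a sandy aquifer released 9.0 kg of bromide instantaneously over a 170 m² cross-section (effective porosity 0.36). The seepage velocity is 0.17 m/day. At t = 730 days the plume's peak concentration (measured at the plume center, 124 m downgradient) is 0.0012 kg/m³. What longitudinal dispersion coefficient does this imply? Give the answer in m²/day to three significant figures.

1.64 m²/day

At the plume center C_max = M/(n_e·A·√(4πDt)), so D = M²/(4πt·(n_e·A·C_max)²).
n_e·A·C_max = 0.36 × 170 × 0.0012 = 0.07344 kg/m.
D = 9.0²/(4π × 730 × 0.07344²) = 1.64 m²/day.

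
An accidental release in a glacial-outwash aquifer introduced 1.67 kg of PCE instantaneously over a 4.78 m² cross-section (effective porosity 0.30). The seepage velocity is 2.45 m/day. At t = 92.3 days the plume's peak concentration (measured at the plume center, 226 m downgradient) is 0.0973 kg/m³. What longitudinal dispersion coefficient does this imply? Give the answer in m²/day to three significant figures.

At the plume center C_max = M/(n_e·A·√(4πDt)), so D = M²/(4πt·(n_e·A·C_max)²).
n_e·A·C_max = 0.30 × 4.78 × 0.0973 = 0.1395 kg/m.
D = 1.67²/(4π × 92.3 × 0.1395²) = 0.124 m²/day.

0.124 m²/day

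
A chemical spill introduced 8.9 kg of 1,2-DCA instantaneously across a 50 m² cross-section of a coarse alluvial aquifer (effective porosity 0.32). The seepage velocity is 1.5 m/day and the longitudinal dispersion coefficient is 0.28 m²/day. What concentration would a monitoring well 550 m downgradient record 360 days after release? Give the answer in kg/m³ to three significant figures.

For an instantaneous plane source, C(x,t) = M/(n_e·A·√(4πDt)) · exp(−(x−vt)²/(4Dt)), with n_e·A the pore (flow) area.
Plume center vt = 1.5 × 360 = 540 m, so the well at 550 m is 10 m downgradient of the peak.
√(4πDt) = 35.59 m, giving peak height M/(n_e·A·√(4πDt)) = 8.9/(0.32 × 50 × 35.59) = 0.01563 kg/m³.
(x−vt)²/(4Dt) = (10)²/(4 × 0.28 × 360) = 0.2480; exp(−0.2480) = 0.7804.
C = 0.01563 × 0.7804 = 0.0122 kg/m³.

0.0122 kg/m³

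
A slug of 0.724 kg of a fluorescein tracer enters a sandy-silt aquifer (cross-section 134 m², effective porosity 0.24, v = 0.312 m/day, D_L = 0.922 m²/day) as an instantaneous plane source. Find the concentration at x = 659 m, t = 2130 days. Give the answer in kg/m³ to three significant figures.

0.000143 kg/m³

For an instantaneous plane source, C(x,t) = M/(n_e·A·√(4πDt)) · exp(−(x−vt)²/(4Dt)), with n_e·A the pore (flow) area.
Plume center vt = 0.312 × 2130 = 664.56 m, so the well at 659 m is 5.56 m upgradient of the peak.
√(4πDt) = 157.1 m, giving peak height M/(n_e·A·√(4πDt)) = 0.724/(0.24 × 134 × 157.1) = 0.0001433 kg/m³.
(x−vt)²/(4Dt) = (-5.56)²/(4 × 0.922 × 2130) = 0.003935; exp(−0.003935) = 0.9961.
C = 0.0001433 × 0.9961 = 0.000143 kg/m³.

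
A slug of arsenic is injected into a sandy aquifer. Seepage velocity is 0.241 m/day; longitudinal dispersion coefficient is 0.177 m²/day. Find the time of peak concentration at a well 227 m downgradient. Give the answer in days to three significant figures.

939 days

For the 1D instantaneous-source solution, setting ∂C/∂t = 0 at fixed x gives v²t² + 2Dt − x² = 0, so t = (√(D² + v²x²) − D)/v².
√(D² + v²x²) = √(0.177² + 0.241² × 227²) = 54.71; v² = 0.058081.
t = (54.71 − 0.177)/0.058081 = 939 days (vs. the pure-advection estimate x/v = 942 d).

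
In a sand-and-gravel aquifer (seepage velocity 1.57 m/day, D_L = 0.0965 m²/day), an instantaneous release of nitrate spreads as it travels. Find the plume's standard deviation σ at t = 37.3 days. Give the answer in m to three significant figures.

Dispersive spreading gives a Gaussian with σ² = 2Dt; advection only shifts the center.
σ = √(2 × 0.0965 × 37.3) = 2.68 m.

2.68 m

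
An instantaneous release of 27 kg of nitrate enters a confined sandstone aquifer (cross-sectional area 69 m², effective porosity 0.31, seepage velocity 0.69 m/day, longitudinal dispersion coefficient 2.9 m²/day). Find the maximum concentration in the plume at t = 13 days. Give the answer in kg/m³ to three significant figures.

0.0580 kg/m³

The peak of an instantaneous 1D plume sits at x = vt; there the Gaussian factor is 1 and C_max = M/(n_e·A·√(4πDt)), where n_e·A is the pore area the mass is dissolved in.
√(4πDt) = √(4π × 2.9 × 13) = 21.77 m, so C_max = 27/(0.31 × 69 × 21.77) = 0.0580 kg/m³.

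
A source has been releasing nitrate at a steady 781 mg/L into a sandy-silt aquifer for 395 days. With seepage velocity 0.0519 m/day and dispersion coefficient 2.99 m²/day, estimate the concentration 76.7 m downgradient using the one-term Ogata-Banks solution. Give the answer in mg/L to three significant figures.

96.7 mg/L

For a continuous step input, C/C₀ ≈ ½·erfc((x−vt)/(2√(Dt))).
vt = 0.0519 × 395 = 20.5005 m and 2√(Dt) = 2√(2.99 × 395) = 68.73 m.
Argument (x−vt)/(2√(Dt)) = (76.7 − 20.5005)/68.73 = 0.8177; ½·erfc(0.8177) = 0.1238.
C = 781 × 0.1238 = 96.7 mg/L.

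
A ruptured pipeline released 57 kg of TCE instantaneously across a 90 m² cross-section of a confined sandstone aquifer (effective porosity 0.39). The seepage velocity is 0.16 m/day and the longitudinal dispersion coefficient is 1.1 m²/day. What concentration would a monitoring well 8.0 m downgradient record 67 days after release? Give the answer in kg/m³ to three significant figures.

For an instantaneous plane source, C(x,t) = M/(n_e·A·√(4πDt)) · exp(−(x−vt)²/(4Dt)), with n_e·A the pore (flow) area.
Plume center vt = 0.16 × 67 = 10.72 m, so the well at 8.0 m is 2.72 m upgradient of the peak.
√(4πDt) = 30.43 m, giving peak height M/(n_e·A·√(4πDt)) = 57/(0.39 × 90 × 30.43) = 0.05337 kg/m³.
(x−vt)²/(4Dt) = (-2.72)²/(4 × 1.1 × 67) = 0.02510; exp(−0.02510) = 0.9752.
C = 0.05337 × 0.9752 = 0.0520 kg/m³.

0.0520 kg/m³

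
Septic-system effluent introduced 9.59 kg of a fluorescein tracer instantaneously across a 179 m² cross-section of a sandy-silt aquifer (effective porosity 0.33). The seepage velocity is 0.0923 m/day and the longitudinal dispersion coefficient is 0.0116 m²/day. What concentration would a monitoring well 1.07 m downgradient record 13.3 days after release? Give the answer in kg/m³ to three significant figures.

0.112 kg/m³

For an instantaneous plane source, C(x,t) = M/(n_e·A·√(4πDt)) · exp(−(x−vt)²/(4Dt)), with n_e·A the pore (flow) area.
Plume center vt = 0.0923 × 13.3 = 1.22759 m, so the well at 1.07 m is 0.15759 m upgradient of the peak.
√(4πDt) = 1.392 m, giving peak height M/(n_e·A·√(4πDt)) = 9.59/(0.33 × 179 × 1.392) = 0.1166 kg/m³.
(x−vt)²/(4Dt) = (-0.15759)²/(4 × 0.0116 × 13.3) = 0.04024; exp(−0.04024) = 0.9606.
C = 0.1166 × 0.9606 = 0.112 kg/m³.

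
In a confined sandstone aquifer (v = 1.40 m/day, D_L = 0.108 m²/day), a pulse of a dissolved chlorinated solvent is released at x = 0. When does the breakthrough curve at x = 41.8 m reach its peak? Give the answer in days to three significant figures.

For the 1D instantaneous-source solution, setting ∂C/∂t = 0 at fixed x gives v²t² + 2Dt − x² = 0, so t = (√(D² + v²x²) − D)/v².
√(D² + v²x²) = √(0.108² + 1.40² × 41.8²) = 58.52; v² = 1.96.
t = (58.52 − 0.108)/1.96 = 29.8 days (vs. the pure-advection estimate x/v = 29.9 d).

29.8 days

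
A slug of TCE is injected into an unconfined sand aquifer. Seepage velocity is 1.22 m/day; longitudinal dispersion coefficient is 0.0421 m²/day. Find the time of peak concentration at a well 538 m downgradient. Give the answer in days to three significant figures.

441 days

For the 1D instantaneous-source solution, setting ∂C/∂t = 0 at fixed x gives v²t² + 2Dt − x² = 0, so t = (√(D² + v²x²) − D)/v².
√(D² + v²x²) = √(0.0421² + 1.22² × 538²) = 656.4; v² = 1.4884.
t = (656.4 − 0.0421)/1.4884 = 441 days (vs. the pure-advection estimate x/v = 441 d).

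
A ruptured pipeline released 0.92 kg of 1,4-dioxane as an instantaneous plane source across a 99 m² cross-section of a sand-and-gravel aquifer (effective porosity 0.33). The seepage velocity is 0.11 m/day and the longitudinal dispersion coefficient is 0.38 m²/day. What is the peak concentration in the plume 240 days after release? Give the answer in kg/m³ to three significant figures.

The peak of an instantaneous 1D plume sits at x = vt; there the Gaussian factor is 1 and C_max = M/(n_e·A·√(4πDt)), where n_e·A is the pore area the mass is dissolved in.
√(4πDt) = √(4π × 0.38 × 240) = 33.85 m, so C_max = 0.92/(0.33 × 99 × 33.85) = 0.000832 kg/m³.

0.000832 kg/m³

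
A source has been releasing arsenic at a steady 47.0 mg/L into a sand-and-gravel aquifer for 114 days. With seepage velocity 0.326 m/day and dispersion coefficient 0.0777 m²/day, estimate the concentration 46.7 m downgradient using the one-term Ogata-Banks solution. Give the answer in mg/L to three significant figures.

For a continuous step input, C/C₀ ≈ ½·erfc((x−vt)/(2√(Dt))).
vt = 0.326 × 114 = 37.164 m and 2√(Dt) = 2√(0.0777 × 114) = 5.952 m.
Argument (x−vt)/(2√(Dt)) = (46.7 − 37.164)/5.952 = 1.602; ½·erfc(1.602) = 0.01174.
C = 47.0 × 0.01174 = 0.552 mg/L.

0.552 mg/L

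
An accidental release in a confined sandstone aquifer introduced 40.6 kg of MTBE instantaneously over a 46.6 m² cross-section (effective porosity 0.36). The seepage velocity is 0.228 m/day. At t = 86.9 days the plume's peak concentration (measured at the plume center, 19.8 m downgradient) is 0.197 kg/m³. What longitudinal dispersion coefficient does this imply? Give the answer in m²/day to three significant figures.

0.138 m²/day

At the plume center C_max = M/(n_e·A·√(4πDt)), so D = M²/(4πt·(n_e·A·C_max)²).
n_e·A·C_max = 0.36 × 46.6 × 0.197 = 3.305 kg/m.
D = 40.6²/(4π × 86.9 × 3.305²) = 0.138 m²/day.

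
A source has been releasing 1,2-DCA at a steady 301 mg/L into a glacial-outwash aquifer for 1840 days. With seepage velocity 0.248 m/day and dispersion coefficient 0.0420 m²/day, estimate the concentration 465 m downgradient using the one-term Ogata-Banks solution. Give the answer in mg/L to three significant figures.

73.0 mg/L

For a continuous step input, C/C₀ ≈ ½·erfc((x−vt)/(2√(Dt))).
vt = 0.248 × 1840 = 456.32 m and 2√(Dt) = 2√(0.0420 × 1840) = 17.58 m.
Argument (x−vt)/(2√(Dt)) = (465 − 456.32)/17.58 = 0.4937; ½·erfc(0.4937) = 0.2425.
C = 301 × 0.2425 = 73.0 mg/L.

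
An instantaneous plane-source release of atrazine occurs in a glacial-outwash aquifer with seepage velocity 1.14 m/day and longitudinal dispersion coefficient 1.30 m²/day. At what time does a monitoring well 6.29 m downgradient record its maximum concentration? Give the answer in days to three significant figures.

4.61 days

For the 1D instantaneous-source solution, setting ∂C/∂t = 0 at fixed x gives v²t² + 2Dt − x² = 0, so t = (√(D² + v²x²) − D)/v².
√(D² + v²x²) = √(1.30² + 1.14² × 6.29²) = 7.287; v² = 1.2996.
t = (7.287 − 1.30)/1.2996 = 4.61 days (vs. the pure-advection estimate x/v = 5.52 d).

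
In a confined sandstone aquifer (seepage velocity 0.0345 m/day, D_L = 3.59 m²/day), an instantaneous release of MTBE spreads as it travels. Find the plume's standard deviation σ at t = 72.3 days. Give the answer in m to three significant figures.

Dispersive spreading gives a Gaussian with σ² = 2Dt; advection only shifts the center.
σ = √(2 × 3.59 × 72.3) = 22.8 m.

22.8 m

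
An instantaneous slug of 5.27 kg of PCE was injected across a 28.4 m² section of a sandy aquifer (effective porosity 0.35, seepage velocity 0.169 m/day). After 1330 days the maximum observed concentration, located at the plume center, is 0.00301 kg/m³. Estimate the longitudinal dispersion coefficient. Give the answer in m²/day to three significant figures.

At the plume center C_max = M/(n_e·A·√(4πDt)), so D = M²/(4πt·(n_e·A·C_max)²).
n_e·A·C_max = 0.35 × 28.4 × 0.00301 = 0.02992 kg/m.
D = 5.27²/(4π × 1330 × 0.02992²) = 1.86 m²/day.

1.86 m²/day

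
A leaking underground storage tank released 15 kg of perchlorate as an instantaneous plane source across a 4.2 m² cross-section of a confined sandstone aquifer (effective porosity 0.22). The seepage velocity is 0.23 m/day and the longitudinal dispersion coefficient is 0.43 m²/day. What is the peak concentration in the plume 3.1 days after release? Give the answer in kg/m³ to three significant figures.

The peak of an instantaneous 1D plume sits at x = vt; there the Gaussian factor is 1 and C_max = M/(n_e·A·√(4πDt)), where n_e·A is the pore area the mass is dissolved in.
√(4πDt) = √(4π × 0.43 × 3.1) = 4.093 m, so C_max = 15/(0.22 × 4.2 × 4.093) = 3.97 kg/m³.

3.97 kg/m³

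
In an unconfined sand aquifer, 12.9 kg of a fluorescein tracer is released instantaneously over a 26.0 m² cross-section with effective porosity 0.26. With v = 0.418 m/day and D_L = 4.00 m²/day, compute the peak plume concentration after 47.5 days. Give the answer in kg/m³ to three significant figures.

0.0391 kg/m³

The peak of an instantaneous 1D plume sits at x = vt; there the Gaussian factor is 1 and C_max = M/(n_e·A·√(4πDt)), where n_e·A is the pore area the mass is dissolved in.
√(4πDt) = √(4π × 4.00 × 47.5) = 48.86 m, so C_max = 12.9/(0.26 × 26.0 × 48.86) = 0.0391 kg/m³.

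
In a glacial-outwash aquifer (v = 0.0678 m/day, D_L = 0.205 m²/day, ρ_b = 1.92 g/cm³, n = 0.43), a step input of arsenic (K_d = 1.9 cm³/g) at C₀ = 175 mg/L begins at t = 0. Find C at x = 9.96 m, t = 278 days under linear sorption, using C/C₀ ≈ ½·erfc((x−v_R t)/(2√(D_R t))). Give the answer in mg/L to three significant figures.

1.88 mg/L

Retardation factor R = 1 + ρ_b·K_d/n = 1 + 1.92 × 1.9/0.43 = 9.484.
Sorption retards both mechanisms: v_R = v/R = 0.007149 m/day, D_R = D/R = 0.02162 m²/day.
v_R·t = 0.007149 × 278 = 1.987422 m; 2√(D_R t) = 4.903 m; argument = (9.96 − 1.987422)/4.903 = 1.626.
C = C₀ × ½·erfc(1.626) = 175 × 0.01074 = 1.88 mg/L.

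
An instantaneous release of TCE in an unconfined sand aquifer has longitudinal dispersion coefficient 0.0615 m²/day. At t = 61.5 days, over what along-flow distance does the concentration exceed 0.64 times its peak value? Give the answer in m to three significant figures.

The plume is Gaussian with σ = √(2Dt) = √(2 × 0.0615 × 61.5) = 2.750 m.
C/C_peak = exp(−Δx²/(2σ²)) = 0.64 ⇒ Δx = σ·√(−2 ln 0.64) = 2.750 × 0.9448 = 2.598 m.
Width = 2Δx = 5.20 m.

5.20 m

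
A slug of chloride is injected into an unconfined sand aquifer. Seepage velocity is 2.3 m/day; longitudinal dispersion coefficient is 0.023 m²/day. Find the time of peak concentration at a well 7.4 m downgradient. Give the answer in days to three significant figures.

For the 1D instantaneous-source solution, setting ∂C/∂t = 0 at fixed x gives v²t² + 2Dt − x² = 0, so t = (√(D² + v²x²) − D)/v².
√(D² + v²x²) = √(0.023² + 2.3² × 7.4²) = 17.02; v² = 5.29.
t = (17.02 − 0.023)/5.29 = 3.21 days (vs. the pure-advection estimate x/v = 3.22 d).

3.21 days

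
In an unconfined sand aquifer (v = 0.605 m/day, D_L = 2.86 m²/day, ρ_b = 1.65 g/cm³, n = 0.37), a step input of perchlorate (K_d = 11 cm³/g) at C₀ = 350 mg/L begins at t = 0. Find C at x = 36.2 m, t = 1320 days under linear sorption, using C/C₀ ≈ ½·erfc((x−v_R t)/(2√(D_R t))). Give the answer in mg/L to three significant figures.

Retardation factor R = 1 + ρ_b·K_d/n = 1 + 1.65 × 11/0.37 = 50.05.
Sorption retards both mechanisms: v_R = v/R = 0.01209 m/day, D_R = D/R = 0.05714 m²/day.
v_R·t = 0.01209 × 1320 = 15.9588 m; 2√(D_R t) = 17.37 m; argument = (36.2 − 15.9588)/17.37 = 1.165.
C = C₀ × ½·erfc(1.165) = 350 × 0.04972 = 17.4 mg/L.

17.4 mg/L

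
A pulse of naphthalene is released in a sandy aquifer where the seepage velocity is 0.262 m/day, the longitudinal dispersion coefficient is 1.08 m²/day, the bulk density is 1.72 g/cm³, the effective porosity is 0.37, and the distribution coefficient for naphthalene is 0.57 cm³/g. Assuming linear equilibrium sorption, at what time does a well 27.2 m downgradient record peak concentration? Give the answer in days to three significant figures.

326 days

Retardation factor R = 1 + ρ_b·K_d/n = 1 + 1.72 × 0.57/0.37 = 3.650.
Sorption retards both mechanisms: v_R = v/R = 0.07178 m/day, D_R = D/R = 0.2959 m²/day.
Peak time from v_R²t² + 2D_R t − x² = 0: t = (√(D_R² + v_R²x²) − D_R)/v_R².
√(D_R² + v_R²x²) = √(0.2959² + 0.07178² × 27.2²) = 1.975; v_R² = 0.005152.
t = (1.975 − 0.2959)/0.005152 = 326 days.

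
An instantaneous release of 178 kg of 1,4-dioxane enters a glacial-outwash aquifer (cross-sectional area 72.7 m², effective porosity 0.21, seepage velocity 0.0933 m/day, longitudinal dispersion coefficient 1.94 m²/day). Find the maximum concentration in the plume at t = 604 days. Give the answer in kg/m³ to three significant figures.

The peak of an instantaneous 1D plume sits at x = vt; there the Gaussian factor is 1 and C_max = M/(n_e·A·√(4πDt)), where n_e·A is the pore area the mass is dissolved in.
√(4πDt) = √(4π × 1.94 × 604) = 121.3 m, so C_max = 178/(0.21 × 72.7 × 121.3) = 0.0961 kg/m³.

0.0961 kg/m³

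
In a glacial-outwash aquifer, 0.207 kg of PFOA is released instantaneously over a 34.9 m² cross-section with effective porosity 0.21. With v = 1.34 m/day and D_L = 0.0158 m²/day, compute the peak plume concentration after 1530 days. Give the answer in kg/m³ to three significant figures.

The peak of an instantaneous 1D plume sits at x = vt; there the Gaussian factor is 1 and C_max = M/(n_e·A·√(4πDt)), where n_e·A is the pore area the mass is dissolved in.
√(4πDt) = √(4π × 0.0158 × 1530) = 17.43 m, so C_max = 0.207/(0.21 × 34.9 × 17.43) = 0.00162 kg/m³.

0.00162 kg/m³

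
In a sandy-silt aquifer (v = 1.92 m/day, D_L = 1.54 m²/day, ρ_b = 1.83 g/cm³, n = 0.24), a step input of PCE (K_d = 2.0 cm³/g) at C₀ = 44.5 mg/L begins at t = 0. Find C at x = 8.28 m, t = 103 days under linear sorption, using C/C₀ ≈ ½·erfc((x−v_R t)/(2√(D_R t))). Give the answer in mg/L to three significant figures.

Retardation factor R = 1 + ρ_b·K_d/n = 1 + 1.83 × 2.0/0.24 = 16.25.
Sorption retards both mechanisms: v_R = v/R = 0.1182 m/day, D_R = D/R = 0.09477 m²/day.
v_R·t = 0.1182 × 103 = 12.1746 m; 2√(D_R t) = 6.249 m; argument = (8.28 − 12.1746)/6.249 = -0.6232.
C = C₀ × ½·erfc(-0.6232) = 44.5 × 0.8109 = 36.1 mg/L.

36.1 mg/L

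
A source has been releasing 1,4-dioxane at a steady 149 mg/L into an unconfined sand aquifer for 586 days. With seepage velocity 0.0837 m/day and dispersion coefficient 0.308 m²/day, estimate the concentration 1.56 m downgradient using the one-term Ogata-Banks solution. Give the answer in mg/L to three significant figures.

148 mg/L

For a continuous step input, C/C₀ ≈ ½·erfc((x−vt)/(2√(Dt))).
vt = 0.0837 × 586 = 49.0482 m and 2√(Dt) = 2√(0.308 × 586) = 26.87 m.
Argument (x−vt)/(2√(Dt)) = (1.56 − 49.0482)/26.87 = -1.767; ½·erfc(-1.767) = 0.9938.
C = 149 × 0.9938 = 148 mg/L.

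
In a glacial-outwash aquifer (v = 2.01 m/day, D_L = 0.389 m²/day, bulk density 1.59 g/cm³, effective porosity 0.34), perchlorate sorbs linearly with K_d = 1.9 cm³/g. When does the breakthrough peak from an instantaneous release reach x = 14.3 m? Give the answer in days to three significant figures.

69.4 days

Retardation factor R = 1 + ρ_b·K_d/n = 1 + 1.59 × 1.9/0.34 = 9.885.
Sorption retards both mechanisms: v_R = v/R = 0.2033 m/day, D_R = D/R = 0.03935 m²/day.
Peak time from v_R²t² + 2D_R t − x² = 0: t = (√(D_R² + v_R²x²) − D_R)/v_R².
√(D_R² + v_R²x²) = √(0.03935² + 0.2033² × 14.3²) = 2.907; v_R² = 0.04133.
t = (2.907 − 0.03935)/0.04133 = 69.4 days.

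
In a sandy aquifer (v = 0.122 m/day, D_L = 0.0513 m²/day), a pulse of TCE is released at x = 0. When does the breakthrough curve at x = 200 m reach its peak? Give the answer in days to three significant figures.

For the 1D instantaneous-source solution, setting ∂C/∂t = 0 at fixed x gives v²t² + 2Dt − x² = 0, so t = (√(D² + v²x²) − D)/v².
√(D² + v²x²) = √(0.0513² + 0.122² × 200²) = 24.40; v² = 0.014884.
t = (24.40 − 0.0513)/0.014884 = 1640 days (vs. the pure-advection estimate x/v = 1640 d).

1640 days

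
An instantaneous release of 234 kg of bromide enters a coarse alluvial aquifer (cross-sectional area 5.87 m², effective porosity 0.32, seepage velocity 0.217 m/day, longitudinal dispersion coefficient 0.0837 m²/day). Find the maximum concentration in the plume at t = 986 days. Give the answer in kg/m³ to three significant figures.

3.87 kg/m³

The peak of an instantaneous 1D plume sits at x = vt; there the Gaussian factor is 1 and C_max = M/(n_e·A·√(4πDt)), where n_e·A is the pore area the mass is dissolved in.
√(4πDt) = √(4π × 0.0837 × 986) = 32.20 m, so C_max = 234/(0.32 × 5.87 × 32.20) = 3.87 kg/m³.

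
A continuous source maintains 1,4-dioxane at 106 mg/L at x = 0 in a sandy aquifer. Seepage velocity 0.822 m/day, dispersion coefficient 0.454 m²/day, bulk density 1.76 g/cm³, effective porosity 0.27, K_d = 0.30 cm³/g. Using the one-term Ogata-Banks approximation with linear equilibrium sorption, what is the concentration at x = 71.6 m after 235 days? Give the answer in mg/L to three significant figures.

Retardation factor R = 1 + ρ_b·K_d/n = 1 + 1.76 × 0.30/0.27 = 2.956.
Sorption retards both mechanisms: v_R = v/R = 0.2781 m/day, D_R = D/R = 0.1536 m²/day.
v_R·t = 0.2781 × 235 = 65.3535 m; 2√(D_R t) = 12.02 m; argument = (71.6 − 65.3535)/12.02 = 0.5197.
C = C₀ × ½·erfc(0.5197) = 106 × 0.2312 = 24.5 mg/L.

24.5 mg/L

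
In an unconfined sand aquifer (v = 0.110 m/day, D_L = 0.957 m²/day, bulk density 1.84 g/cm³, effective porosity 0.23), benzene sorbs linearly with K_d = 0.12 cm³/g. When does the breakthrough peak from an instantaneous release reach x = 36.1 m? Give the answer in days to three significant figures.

507 days

Retardation factor R = 1 + ρ_b·K_d/n = 1 + 1.84 × 0.12/0.23 = 1.960.
Sorption retards both mechanisms: v_R = v/R = 0.05612 m/day, D_R = D/R = 0.4883 m²/day.
Peak time from v_R²t² + 2D_R t − x² = 0: t = (√(D_R² + v_R²x²) − D_R)/v_R².
√(D_R² + v_R²x²) = √(0.4883² + 0.05612² × 36.1²) = 2.084; v_R² = 0.003149.
t = (2.084 − 0.4883)/0.003149 = 507 days.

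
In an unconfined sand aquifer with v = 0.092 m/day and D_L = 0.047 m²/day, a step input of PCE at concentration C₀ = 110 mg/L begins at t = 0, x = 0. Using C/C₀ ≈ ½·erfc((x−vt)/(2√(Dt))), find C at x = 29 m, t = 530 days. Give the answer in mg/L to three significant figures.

For a continuous step input, C/C₀ ≈ ½·erfc((x−vt)/(2√(Dt))).
vt = 0.092 × 530 = 48.76 m and 2√(Dt) = 2√(0.047 × 530) = 9.982 m.
Argument (x−vt)/(2√(Dt)) = (29 − 48.76)/9.982 = -1.980; ½·erfc(-1.980) = 0.9974.
C = 110 × 0.9974 = 110 mg/L.

110 mg/L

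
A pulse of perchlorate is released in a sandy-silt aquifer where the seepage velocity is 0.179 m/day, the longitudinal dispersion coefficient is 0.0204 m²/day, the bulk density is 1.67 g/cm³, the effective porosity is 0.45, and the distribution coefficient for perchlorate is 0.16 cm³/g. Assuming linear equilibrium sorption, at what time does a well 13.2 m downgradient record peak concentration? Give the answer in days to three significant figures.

Retardation factor R = 1 + ρ_b·K_d/n = 1 + 1.67 × 0.16/0.45 = 1.594.
Sorption retards both mechanisms: v_R = v/R = 0.1123 m/day, D_R = D/R = 0.01280 m²/day.
Peak time from v_R²t² + 2D_R t − x² = 0: t = (√(D_R² + v_R²x²) − D_R)/v_R².
√(D_R² + v_R²x²) = √(0.01280² + 0.1123² × 13.2²) = 1.482; v_R² = 0.01261.
t = (1.482 − 0.01280)/0.01261 = 117 days.

117 days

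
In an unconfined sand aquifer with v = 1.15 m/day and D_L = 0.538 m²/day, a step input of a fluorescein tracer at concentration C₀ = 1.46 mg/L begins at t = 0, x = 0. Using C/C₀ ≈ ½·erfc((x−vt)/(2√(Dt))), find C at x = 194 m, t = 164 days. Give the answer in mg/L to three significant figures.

0.500 mg/L

For a continuous step input, C/C₀ ≈ ½·erfc((x−vt)/(2√(Dt))).
vt = 1.15 × 164 = 188.6 m and 2√(Dt) = 2√(0.538 × 164) = 18.79 m.
Argument (x−vt)/(2√(Dt)) = (194 − 188.6)/18.79 = 0.2874; ½·erfc(0.2874) = 0.3422.
C = 1.46 × 0.3422 = 0.500 mg/L.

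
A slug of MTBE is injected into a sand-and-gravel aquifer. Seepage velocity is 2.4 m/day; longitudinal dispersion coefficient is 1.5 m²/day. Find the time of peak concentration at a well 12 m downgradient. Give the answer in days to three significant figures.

For the 1D instantaneous-source solution, setting ∂C/∂t = 0 at fixed x gives v²t² + 2Dt − x² = 0, so t = (√(D² + v²x²) − D)/v².
√(D² + v²x²) = √(1.5² + 2.4² × 12²) = 28.84; v² = 5.76.
t = (28.84 − 1.5)/5.76 = 4.75 days (vs. the pure-advection estimate x/v = 5.00 d).

4.75 days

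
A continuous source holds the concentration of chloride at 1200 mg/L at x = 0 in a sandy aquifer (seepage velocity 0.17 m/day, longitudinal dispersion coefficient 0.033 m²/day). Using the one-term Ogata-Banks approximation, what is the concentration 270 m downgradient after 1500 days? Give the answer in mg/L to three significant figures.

For a continuous step input, C/C₀ ≈ ½·erfc((x−vt)/(2√(Dt))).
vt = 0.17 × 1500 = 255 m and 2√(Dt) = 2√(0.033 × 1500) = 14.07 m.
Argument (x−vt)/(2√(Dt)) = (270 − 255)/14.07 = 1.066; ½·erfc(1.066) = 0.06583.
C = 1200 × 0.06583 = 79.0 mg/L.

79.0 mg/L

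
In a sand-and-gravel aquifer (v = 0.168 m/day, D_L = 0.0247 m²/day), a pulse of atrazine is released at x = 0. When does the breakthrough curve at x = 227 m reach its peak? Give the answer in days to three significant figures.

1350 days

For the 1D instantaneous-source solution, setting ∂C/∂t = 0 at fixed x gives v²t² + 2Dt − x² = 0, so t = (√(D² + v²x²) − D)/v².
√(D² + v²x²) = √(0.0247² + 0.168² × 227²) = 38.14; v² = 0.028224.
t = (38.14 − 0.0247)/0.028224 = 1350 days (vs. the pure-advection estimate x/v = 1350 d).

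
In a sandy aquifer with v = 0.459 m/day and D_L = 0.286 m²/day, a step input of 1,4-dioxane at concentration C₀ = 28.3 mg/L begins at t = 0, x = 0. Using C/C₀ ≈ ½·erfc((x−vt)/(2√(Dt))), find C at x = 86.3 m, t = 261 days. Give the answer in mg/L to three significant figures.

28.2 mg/L

For a continuous step input, C/C₀ ≈ ½·erfc((x−vt)/(2√(Dt))).
vt = 0.459 × 261 = 119.799 m and 2√(Dt) = 2√(0.286 × 261) = 17.28 m.
Argument (x−vt)/(2√(Dt)) = (86.3 − 119.799)/17.28 = -1.939; ½·erfc(-1.939) = 0.9969.
C = 28.3 × 0.9969 = 28.2 mg/L.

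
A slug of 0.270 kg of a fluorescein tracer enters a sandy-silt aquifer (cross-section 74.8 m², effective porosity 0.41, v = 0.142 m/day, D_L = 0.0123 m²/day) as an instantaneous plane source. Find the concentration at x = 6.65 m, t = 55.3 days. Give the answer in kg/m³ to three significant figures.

0.00177 kg/m³

For an instantaneous plane source, C(x,t) = M/(n_e·A·√(4πDt)) · exp(−(x−vt)²/(4Dt)), with n_e·A the pore (flow) area.
Plume center vt = 0.142 × 55.3 = 7.8526 m, so the well at 6.65 m is 1.2026 m upgradient of the peak.
√(4πDt) = 2.924 m, giving peak height M/(n_e·A·√(4πDt)) = 0.270/(0.41 × 74.8 × 2.924) = 0.003011 kg/m³.
(x−vt)²/(4Dt) = (-1.2026)²/(4 × 0.0123 × 55.3) = 0.5316; exp(−0.5316) = 0.5877.
C = 0.003011 × 0.5877 = 0.00177 kg/m³.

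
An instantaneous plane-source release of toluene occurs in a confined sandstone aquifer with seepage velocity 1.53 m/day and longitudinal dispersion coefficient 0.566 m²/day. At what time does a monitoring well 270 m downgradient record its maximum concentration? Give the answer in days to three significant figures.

For the 1D instantaneous-source solution, setting ∂C/∂t = 0 at fixed x gives v²t² + 2Dt − x² = 0, so t = (√(D² + v²x²) − D)/v².
√(D² + v²x²) = √(0.566² + 1.53² × 270²) = 413.1; v² = 2.3409.
t = (413.1 − 0.566)/2.3409 = 176 days (vs. the pure-advection estimate x/v = 176 d).

176 days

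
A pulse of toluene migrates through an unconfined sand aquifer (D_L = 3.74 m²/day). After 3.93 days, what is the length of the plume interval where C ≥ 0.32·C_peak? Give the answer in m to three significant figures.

16.4 m

The plume is Gaussian with σ = √(2Dt) = √(2 × 3.74 × 3.93) = 5.422 m.
C/C_peak = exp(−Δx²/(2σ²)) = 0.32 ⇒ Δx = σ·√(−2 ln 0.32) = 5.422 × 1.510 = 8.187 m.
Width = 2Δx = 16.4 m.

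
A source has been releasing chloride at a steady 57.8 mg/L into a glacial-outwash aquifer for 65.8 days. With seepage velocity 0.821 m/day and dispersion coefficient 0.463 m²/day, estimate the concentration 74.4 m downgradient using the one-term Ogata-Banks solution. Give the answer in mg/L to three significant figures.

0.261 mg/L

For a continuous step input, C/C₀ ≈ ½·erfc((x−vt)/(2√(Dt))).
vt = 0.821 × 65.8 = 54.0218 m and 2√(Dt) = 2√(0.463 × 65.8) = 11.04 m.
Argument (x−vt)/(2√(Dt)) = (74.4 − 54.0218)/11.04 = 1.846; ½·erfc(1.846) = 0.004519.
C = 57.8 × 0.004519 = 0.261 mg/L.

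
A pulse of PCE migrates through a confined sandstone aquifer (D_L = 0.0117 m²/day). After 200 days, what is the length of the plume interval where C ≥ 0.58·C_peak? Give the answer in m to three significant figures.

The plume is Gaussian with σ = √(2Dt) = √(2 × 0.0117 × 200) = 2.163 m.
C/C_peak = exp(−Δx²/(2σ²)) = 0.58 ⇒ Δx = σ·√(−2 ln 0.58) = 2.163 × 1.044 = 2.258 m.
Width = 2Δx = 4.52 m.

4.52 m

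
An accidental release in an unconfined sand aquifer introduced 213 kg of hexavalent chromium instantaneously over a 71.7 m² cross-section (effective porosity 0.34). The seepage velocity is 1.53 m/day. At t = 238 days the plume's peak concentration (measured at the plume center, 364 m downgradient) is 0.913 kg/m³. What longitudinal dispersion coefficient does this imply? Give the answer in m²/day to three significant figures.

0.0306 m²/day

At the plume center C_max = M/(n_e·A·√(4πDt)), so D = M²/(4πt·(n_e·A·C_max)²).
n_e·A·C_max = 0.34 × 71.7 × 0.913 = 22.26 kg/m.
D = 213²/(4π × 238 × 22.26²) = 0.0306 m²/day.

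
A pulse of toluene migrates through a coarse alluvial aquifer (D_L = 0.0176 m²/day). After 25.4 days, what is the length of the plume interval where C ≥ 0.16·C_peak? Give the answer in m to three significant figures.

The plume is Gaussian with σ = √(2Dt) = √(2 × 0.0176 × 25.4) = 0.9456 m.
C/C_peak = exp(−Δx²/(2σ²)) = 0.16 ⇒ Δx = σ·√(−2 ln 0.16) = 0.9456 × 1.914 = 1.810 m.
Width = 2Δx = 3.62 m.

3.62 m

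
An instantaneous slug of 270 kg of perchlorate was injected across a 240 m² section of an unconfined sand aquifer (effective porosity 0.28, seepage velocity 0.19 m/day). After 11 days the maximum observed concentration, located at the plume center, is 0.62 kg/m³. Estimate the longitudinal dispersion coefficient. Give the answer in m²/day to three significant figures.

0.304 m²/day

At the plume center C_max = M/(n_e·A·√(4πDt)), so D = M²/(4πt·(n_e·A·C_max)²).
n_e·A·C_max = 0.28 × 240 × 0.62 = 41.66 kg/m.
D = 270²/(4π × 11 × 41.66²) = 0.304 m²/day.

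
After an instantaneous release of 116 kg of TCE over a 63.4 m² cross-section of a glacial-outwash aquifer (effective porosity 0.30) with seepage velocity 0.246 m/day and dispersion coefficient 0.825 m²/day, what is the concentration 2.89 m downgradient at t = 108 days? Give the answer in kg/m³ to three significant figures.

0.0378 kg/m³

For an instantaneous plane source, C(x,t) = M/(n_e·A·√(4πDt)) · exp(−(x−vt)²/(4Dt)), with n_e·A the pore (flow) area.
Plume center vt = 0.246 × 108 = 26.568 m, so the well at 2.89 m is 23.678 m upgradient of the peak.
√(4πDt) = 33.46 m, giving peak height M/(n_e·A·√(4πDt)) = 116/(0.30 × 63.4 × 33.46) = 0.1823 kg/m³.
(x−vt)²/(4Dt) = (-23.678)²/(4 × 0.825 × 108) = 1.573; exp(−1.573) = 0.2074.
C = 0.1823 × 0.2074 = 0.0378 kg/m³.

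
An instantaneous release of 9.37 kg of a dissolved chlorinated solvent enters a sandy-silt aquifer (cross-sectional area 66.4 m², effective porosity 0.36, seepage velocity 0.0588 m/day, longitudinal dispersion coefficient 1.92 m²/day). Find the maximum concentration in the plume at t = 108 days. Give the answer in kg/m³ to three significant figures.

0.00768 kg/m³

The peak of an instantaneous 1D plume sits at x = vt; there the Gaussian factor is 1 and C_max = M/(n_e·A·√(4πDt)), where n_e·A is the pore area the mass is dissolved in.
√(4πDt) = √(4π × 1.92 × 108) = 51.05 m, so C_max = 9.37/(0.36 × 66.4 × 51.05) = 0.00768 kg/m³.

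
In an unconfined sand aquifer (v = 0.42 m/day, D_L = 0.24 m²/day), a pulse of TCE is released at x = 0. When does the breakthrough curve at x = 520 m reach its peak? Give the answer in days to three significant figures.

For the 1D instantaneous-source solution, setting ∂C/∂t = 0 at fixed x gives v²t² + 2Dt − x² = 0, so t = (√(D² + v²x²) − D)/v².
√(D² + v²x²) = √(0.24² + 0.42² × 520²) = 218.4; v² = 0.1764.
t = (218.4 − 0.24)/0.1764 = 1240 days (vs. the pure-advection estimate x/v = 1240 d).

1240 days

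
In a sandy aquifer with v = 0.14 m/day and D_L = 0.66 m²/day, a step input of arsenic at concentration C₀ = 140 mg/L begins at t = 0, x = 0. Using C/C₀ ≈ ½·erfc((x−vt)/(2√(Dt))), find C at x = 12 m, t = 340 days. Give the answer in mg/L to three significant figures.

133 mg/L

For a continuous step input, C/C₀ ≈ ½·erfc((x−vt)/(2√(Dt))).
vt = 0.14 × 340 = 47.6 m and 2√(Dt) = 2√(0.66 × 340) = 29.96 m.
Argument (x−vt)/(2√(Dt)) = (12 − 47.6)/29.96 = -1.188; ½·erfc(-1.188) = 0.9535.
C = 140 × 0.9535 = 133 mg/L.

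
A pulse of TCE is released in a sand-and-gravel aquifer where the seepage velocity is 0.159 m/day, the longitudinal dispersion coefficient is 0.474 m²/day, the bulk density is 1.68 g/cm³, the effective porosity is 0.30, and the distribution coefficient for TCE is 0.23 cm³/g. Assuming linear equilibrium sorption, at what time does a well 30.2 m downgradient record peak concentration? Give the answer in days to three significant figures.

394 days

Retardation factor R = 1 + ρ_b·K_d/n = 1 + 1.68 × 0.23/0.30 = 2.288.
Sorption retards both mechanisms: v_R = v/R = 0.06949 m/day, D_R = D/R = 0.2072 m²/day.
Peak time from v_R²t² + 2D_R t − x² = 0: t = (√(D_R² + v_R²x²) − D_R)/v_R².
√(D_R² + v_R²x²) = √(0.2072² + 0.06949² × 30.2²) = 2.109; v_R² = 0.004829.
t = (2.109 − 0.2072)/0.004829 = 394 days.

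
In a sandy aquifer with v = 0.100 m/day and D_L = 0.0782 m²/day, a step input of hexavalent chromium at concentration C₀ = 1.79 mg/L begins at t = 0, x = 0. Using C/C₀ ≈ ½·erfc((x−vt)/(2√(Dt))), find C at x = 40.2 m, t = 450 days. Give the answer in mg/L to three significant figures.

1.28 mg/L

For a continuous step input, C/C₀ ≈ ½·erfc((x−vt)/(2√(Dt))).
vt = 0.100 × 450 = 45 m and 2√(Dt) = 2√(0.0782 × 450) = 11.86 m.
Argument (x−vt)/(2√(Dt)) = (40.2 − 45)/11.86 = -0.4047; ½·erfc(-0.4047) = 0.7165.
C = 1.79 × 0.7165 = 1.28 mg/L.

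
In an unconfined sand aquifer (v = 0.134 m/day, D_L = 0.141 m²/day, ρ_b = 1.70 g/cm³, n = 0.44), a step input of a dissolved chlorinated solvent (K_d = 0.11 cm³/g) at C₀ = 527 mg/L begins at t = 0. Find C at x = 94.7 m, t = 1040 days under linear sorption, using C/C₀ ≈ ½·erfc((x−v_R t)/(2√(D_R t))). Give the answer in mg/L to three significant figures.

Retardation factor R = 1 + ρ_b·K_d/n = 1 + 1.70 × 0.11/0.44 = 1.425.
Sorption retards both mechanisms: v_R = v/R = 0.09404 m/day, D_R = D/R = 0.09895 m²/day.
v_R·t = 0.09404 × 1040 = 97.8016 m; 2√(D_R t) = 20.29 m; argument = (94.7 − 97.8016)/20.29 = -0.1529.
C = C₀ × ½·erfc(-0.1529) = 527 × 0.5856 = 309 mg/L.

309 mg/L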